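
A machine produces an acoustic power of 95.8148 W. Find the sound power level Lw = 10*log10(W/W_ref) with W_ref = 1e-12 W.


W / W_ref = 95.8148 / 1e-12 = 9.58148e+13
Lw = 10 * log10(9.58148e+13) = 139.81 dB


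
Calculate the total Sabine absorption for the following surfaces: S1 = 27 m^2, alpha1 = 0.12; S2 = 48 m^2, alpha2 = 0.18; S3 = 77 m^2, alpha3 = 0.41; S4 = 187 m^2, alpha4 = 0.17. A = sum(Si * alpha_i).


27 * 0.12 = 3.24
48 * 0.18 = 8.64
77 * 0.41 = 31.57
187 * 0.17 = 31.79
A_total = 3.24 + 8.64 + 31.57 + 31.79 = 75.24 m^2


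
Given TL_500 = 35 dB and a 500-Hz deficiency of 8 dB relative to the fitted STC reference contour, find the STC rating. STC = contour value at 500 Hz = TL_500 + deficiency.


By ASTM E413, STC = value of the fitted reference contour at 500 Hz.
Contour value at 500 Hz = TL_500 + deficiency = 35 + 8 = 43
STC = 43


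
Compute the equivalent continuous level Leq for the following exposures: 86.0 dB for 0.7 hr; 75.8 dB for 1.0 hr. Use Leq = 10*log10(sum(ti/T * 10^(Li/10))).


T_total = 0.7 + 1.0 = 1.7 hr
(0.7/1.7) * 10^(86.0/10) = 1.63926e+08
(1.0/1.7) * 10^(75.8/10) = 2.23641e+07
Sum = 1.63926e+08 + 2.23641e+07 = 1.8629e+08
Leq = 10*log10(1.8629e+08) = 82.702 dB


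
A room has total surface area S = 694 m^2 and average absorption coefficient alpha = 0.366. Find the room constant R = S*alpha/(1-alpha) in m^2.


R = 694 * 0.366 / (1 - 0.366) = 400.64 m^2


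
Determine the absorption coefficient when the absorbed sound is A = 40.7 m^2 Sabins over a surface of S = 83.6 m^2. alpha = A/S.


Absorption coefficient = absorbed power / incident power
alpha = A / S = 40.7 / 83.6 = 0.48684


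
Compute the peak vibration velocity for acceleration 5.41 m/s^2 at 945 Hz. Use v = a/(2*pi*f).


omega = 2*pi*f = 2*pi*945 = 5937.61 rad/s
v = a / omega = 5.41 / 5937.61 = 0.00091114 m/s


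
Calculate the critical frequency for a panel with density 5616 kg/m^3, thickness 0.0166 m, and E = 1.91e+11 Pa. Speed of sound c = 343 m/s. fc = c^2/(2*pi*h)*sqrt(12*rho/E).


12*rho/E = 12*5616/1.91e+11 = 3.52838e-07
sqrt(12*rho/E) = sqrt(3.52838e-07) = 0.000594002
c^2/(2*pi*h) = 343^2/(2*pi*0.0166) = 1.12798e+06
fc = 1.12798e+06 * 0.000594002 = 670.02 Hz


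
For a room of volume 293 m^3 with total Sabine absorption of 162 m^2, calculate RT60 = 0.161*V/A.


RT60 = 0.161 * 293 / 162 = 0.29119 s


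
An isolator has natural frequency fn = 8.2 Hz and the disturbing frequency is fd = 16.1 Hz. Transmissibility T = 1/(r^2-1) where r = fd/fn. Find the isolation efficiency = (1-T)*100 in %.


r = 16.1 / 8.2 = 1.96341
r^2 - 1 = 1.96341^2 - 1 = 2.85498
T = 1/2.85498 = 0.350265
Efficiency = (1 - 0.350265)*100 = 64.974 %


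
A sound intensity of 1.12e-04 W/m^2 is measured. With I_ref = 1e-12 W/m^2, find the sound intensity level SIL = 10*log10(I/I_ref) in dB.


I / I_ref = 1.12e-04 / 1e-12 = 1.12e+08
SIL = 10 * log10(1.12e+08) = 80.492 dB


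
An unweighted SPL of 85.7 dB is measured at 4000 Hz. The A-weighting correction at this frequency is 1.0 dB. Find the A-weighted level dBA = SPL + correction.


A-weighting table: 4000 Hz -> 1.0 dB correction
SPL_A = SPL + correction = 85.7 + (1.0) = 86.7 dBA


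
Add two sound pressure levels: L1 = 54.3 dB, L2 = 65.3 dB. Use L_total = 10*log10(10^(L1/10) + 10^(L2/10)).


10^(54.3/10) = 269153
10^(65.3/10) = 3.38844e+06
Sum = 269153 + 3.38844e+06 = 3.65759e+06
L_total = 10*log10(3.65759e+06) = 65.632 dB


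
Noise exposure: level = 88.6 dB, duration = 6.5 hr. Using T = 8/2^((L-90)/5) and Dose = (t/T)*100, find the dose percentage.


T_allowed = 8 / 2^((88.6 - 90)/5) = 9.71356 hr
Dose = 6.5 / 9.71356 * 100 = 66.917 %


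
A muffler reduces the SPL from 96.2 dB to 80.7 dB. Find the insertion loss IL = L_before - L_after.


Insertion loss = SPL without muffler - SPL with muffler
IL = 96.2 - 80.7 = 15.5 dB


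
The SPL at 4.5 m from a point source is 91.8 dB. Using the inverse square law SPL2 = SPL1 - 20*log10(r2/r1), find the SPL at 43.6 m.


r2/r1 = 43.6/4.5 = 9.68889
Correction = 20*log10(9.68889) = 19.7255 dB
SPL2 = 91.8 - 19.7255 = 72.075 dB


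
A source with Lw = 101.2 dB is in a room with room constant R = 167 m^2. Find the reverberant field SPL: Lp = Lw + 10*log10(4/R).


4/R = 4/167 = 0.0239521
Lp = 101.2 + 10*log10(0.0239521) = 84.993 dB


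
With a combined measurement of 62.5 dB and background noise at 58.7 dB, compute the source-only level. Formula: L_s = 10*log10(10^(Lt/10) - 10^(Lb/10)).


10^(62.5/10) = 1.77828e+06
10^(58.7/10) = 741310
Difference = 1.77828e+06 - 741310 = 1.03697e+06
L_source = 10*log10(1.03697e+06) = 60.158 dB


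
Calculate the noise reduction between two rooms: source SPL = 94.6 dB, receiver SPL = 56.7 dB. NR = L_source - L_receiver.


NR = L_source - L_receiver (difference between source and receiving room levels)
NR = 94.6 - 56.7 = 37.9 dB


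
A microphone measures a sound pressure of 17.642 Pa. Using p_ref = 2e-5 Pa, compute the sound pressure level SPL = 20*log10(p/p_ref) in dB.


p / p_ref = 17.642 / 2e-5 = 882100
SPL = 20 * log10(882100) = 118.91 dB


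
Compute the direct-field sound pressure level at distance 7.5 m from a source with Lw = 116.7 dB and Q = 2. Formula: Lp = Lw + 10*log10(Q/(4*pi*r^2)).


4*pi*r^2 = 4*pi*7.5^2 = 706.858 m^2
Q / (4*pi*r^2) = 2 / 706.858 = 0.00282942
Lp = 116.7 + 10*log10(0.00282942) = 91.217 dB


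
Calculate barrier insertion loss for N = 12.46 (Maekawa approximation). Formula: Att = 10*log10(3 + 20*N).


3 + 20*N = 3 + 20*12.46 = 252.2
Att = 10*log10(252.2) = 24.017 dB


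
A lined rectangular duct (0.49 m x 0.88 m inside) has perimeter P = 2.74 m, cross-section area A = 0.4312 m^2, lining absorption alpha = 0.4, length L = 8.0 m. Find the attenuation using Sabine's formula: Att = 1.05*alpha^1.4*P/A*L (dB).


alpha^1.4 = 0.4^1.4 = 0.277258
Attenuation rate = 1.05 * alpha^1.4 * P / A
= 1.05 * 0.277258 * 2.74 / 0.4312 = 1.84989 dB/m
Total Att = 1.84989 * 8.0 = 14.799 dB


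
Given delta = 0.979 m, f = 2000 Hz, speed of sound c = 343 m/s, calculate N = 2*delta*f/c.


N = 2*delta*f/c = 2*delta/lambda, where lambda = c/f
lambda = 343 / 2000 = 0.1715 m
N = 2 * 0.979 / 0.1715 = 11.417


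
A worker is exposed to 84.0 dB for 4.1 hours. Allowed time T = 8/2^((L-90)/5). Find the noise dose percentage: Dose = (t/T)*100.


T_allowed = 8 / 2^((84.0 - 90)/5) = 18.3792 hr
Dose = 4.1 / 18.3792 * 100 = 22.308 %


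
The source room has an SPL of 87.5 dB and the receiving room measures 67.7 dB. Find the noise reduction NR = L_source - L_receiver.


NR = L_source - L_receiver (difference between source and receiving room levels)
NR = 87.5 - 67.7 = 19.8 dB


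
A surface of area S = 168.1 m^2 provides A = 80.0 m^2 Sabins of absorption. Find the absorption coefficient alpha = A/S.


Absorption coefficient = absorbed power / incident power
alpha = A / S = 80.0 / 168.1 = 0.47591


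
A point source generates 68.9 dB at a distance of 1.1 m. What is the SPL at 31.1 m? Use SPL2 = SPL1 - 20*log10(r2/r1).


r2/r1 = 31.1/1.1 = 28.2727
Correction = 20*log10(28.2727) = 29.0273 dB
SPL2 = 68.9 - 29.0273 = 39.873 dB


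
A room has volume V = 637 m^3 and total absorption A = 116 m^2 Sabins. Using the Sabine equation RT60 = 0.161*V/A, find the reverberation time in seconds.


RT60 = 0.161 * 637 / 116 = 0.88411 s


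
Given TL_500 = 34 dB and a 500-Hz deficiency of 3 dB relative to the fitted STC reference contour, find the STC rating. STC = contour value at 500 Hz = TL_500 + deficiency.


By ASTM E413, STC = value of the fitted reference contour at 500 Hz.
Contour value at 500 Hz = TL_500 + deficiency = 34 + 3 = 37
STC = 37


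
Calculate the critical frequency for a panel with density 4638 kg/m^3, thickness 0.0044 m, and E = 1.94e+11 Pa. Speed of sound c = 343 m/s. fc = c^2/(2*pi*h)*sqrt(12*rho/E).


12*rho/E = 12*4638/1.94e+11 = 2.86887e-07
sqrt(12*rho/E) = sqrt(2.86887e-07) = 0.000535618
c^2/(2*pi*h) = 343^2/(2*pi*0.0044) = 4.25555e+06
fc = 4.25555e+06 * 0.000535618 = 2279.3 Hz


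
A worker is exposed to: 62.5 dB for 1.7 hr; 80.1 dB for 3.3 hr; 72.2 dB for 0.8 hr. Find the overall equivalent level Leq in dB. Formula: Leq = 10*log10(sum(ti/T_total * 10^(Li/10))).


T_total = 1.7 + 3.3 + 0.8 = 5.8 hr
(1.7/5.8) * 10^(62.5/10) = 521220
(3.3/5.8) * 10^(80.1/10) = 5.82218e+07
(0.8/5.8) * 10^(72.2/10) = 2.28909e+06
Sum = 521220 + 5.82218e+07 + 2.28909e+06 = 6.10321e+07
Leq = 10*log10(6.10321e+07) = 77.856 dB


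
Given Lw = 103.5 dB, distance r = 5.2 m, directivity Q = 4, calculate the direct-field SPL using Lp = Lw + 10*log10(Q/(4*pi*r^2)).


4*pi*r^2 = 4*pi*5.2^2 = 339.795 m^2
Q / (4*pi*r^2) = 4 / 339.795 = 0.0117718
Lp = 103.5 + 10*log10(0.0117718) = 84.208 dB


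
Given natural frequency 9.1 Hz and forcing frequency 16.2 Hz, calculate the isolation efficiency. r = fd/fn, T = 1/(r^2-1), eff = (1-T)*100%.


r = 16.2 / 9.1 = 1.78022
r^2 - 1 = 1.78022^2 - 1 = 2.16918
T = 1/2.16918 = 0.461004
Efficiency = (1 - 0.461004)*100 = 53.9 %


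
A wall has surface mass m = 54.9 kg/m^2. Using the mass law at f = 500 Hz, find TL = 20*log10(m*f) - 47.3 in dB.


m * f = 54.9 * 500 = 27450
20*log10(27450) = 88.7708 dB
TL = 88.7708 - 47.3 = 41.471 dB


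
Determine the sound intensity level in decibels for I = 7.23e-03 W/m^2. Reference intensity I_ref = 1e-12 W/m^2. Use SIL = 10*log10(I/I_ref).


I / I_ref = 7.23e-03 / 1e-12 = 7.23e+09
SIL = 10 * log10(7.23e+09) = 98.591 dB


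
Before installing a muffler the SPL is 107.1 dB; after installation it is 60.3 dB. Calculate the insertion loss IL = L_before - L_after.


Insertion loss = SPL without muffler - SPL with muffler
IL = 107.1 - 60.3 = 46.8 dB


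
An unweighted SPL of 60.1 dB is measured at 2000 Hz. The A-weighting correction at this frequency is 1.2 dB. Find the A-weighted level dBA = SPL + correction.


A-weighting table: 2000 Hz -> 1.2 dB correction
SPL_A = SPL + correction = 60.1 + (1.2) = 61.3 dBA


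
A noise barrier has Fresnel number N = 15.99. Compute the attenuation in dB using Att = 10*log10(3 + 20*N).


3 + 20*N = 3 + 20*15.99 = 322.8
Att = 10*log10(322.8) = 25.089 dB


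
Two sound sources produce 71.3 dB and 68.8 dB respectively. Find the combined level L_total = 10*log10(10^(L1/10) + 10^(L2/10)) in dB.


10^(71.3/10) = 1.34896e+07
10^(68.8/10) = 7.58578e+06
Sum = 1.34896e+07 + 7.58578e+06 = 2.10754e+07
L_total = 10*log10(2.10754e+07) = 73.238 dB


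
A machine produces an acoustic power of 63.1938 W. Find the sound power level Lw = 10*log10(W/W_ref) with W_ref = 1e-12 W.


W / W_ref = 63.1938 / 1e-12 = 6.31938e+13
Lw = 10 * log10(6.31938e+13) = 138.01 dB


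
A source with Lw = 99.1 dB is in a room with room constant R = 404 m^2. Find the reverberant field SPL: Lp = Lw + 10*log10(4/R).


4/R = 4/404 = 0.00990099
Lp = 99.1 + 10*log10(0.00990099) = 79.057 dB


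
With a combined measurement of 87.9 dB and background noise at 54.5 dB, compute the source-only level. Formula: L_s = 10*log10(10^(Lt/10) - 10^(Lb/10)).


10^(87.9/10) = 6.16595e+08
10^(54.5/10) = 281838
Difference = 6.16595e+08 - 281838 = 6.16313e+08
L_source = 10*log10(6.16313e+08) = 87.898 dB


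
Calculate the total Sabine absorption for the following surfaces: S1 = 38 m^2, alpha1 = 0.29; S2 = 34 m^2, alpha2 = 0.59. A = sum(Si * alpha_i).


38 * 0.29 = 11.02
34 * 0.59 = 20.06
A_total = 11.02 + 20.06 = 31.08 m^2


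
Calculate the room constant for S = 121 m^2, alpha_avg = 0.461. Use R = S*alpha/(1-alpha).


R = 121 * 0.461 / (1 - 0.461) = 103.49 m^2


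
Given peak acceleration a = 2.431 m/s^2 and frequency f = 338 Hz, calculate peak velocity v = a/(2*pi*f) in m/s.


omega = 2*pi*f = 2*pi*338 = 2123.72 rad/s
v = a / omega = 2.431 / 2123.72 = 0.0011447 m/s


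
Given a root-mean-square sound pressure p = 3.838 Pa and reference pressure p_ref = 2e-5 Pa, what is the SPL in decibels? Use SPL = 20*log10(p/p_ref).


p / p_ref = 3.838 / 2e-5 = 191900
SPL = 20 * log10(191900) = 105.66 dB


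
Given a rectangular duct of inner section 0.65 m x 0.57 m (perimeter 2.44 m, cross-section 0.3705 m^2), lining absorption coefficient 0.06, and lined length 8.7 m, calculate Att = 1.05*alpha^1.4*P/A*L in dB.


alpha^1.4 = 0.06^1.4 = 0.0194721
Attenuation rate = 1.05 * alpha^1.4 * P / A
= 1.05 * 0.0194721 * 2.44 / 0.3705 = 0.134649 dB/m
Total Att = 0.134649 * 8.7 = 1.1714 dB


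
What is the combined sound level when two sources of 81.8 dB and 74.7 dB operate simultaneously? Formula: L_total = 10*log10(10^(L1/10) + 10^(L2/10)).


10^(81.8/10) = 1.51356e+08
10^(74.7/10) = 2.95121e+07
Sum = 1.51356e+08 + 2.95121e+07 = 1.80868e+08
L_total = 10*log10(1.80868e+08) = 82.574 dB


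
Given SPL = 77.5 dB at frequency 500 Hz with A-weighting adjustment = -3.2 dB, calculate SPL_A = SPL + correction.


A-weighting table: 500 Hz -> -3.2 dB correction
SPL_A = SPL + correction = 77.5 + (-3.2) = 74.3 dBA


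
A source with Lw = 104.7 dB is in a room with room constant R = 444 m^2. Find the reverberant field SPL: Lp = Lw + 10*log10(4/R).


4/R = 4/444 = 0.00900901
Lp = 104.7 + 10*log10(0.00900901) = 84.247 dB


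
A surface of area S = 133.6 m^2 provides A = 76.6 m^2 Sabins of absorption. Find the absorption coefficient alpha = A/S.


Absorption coefficient = absorbed power / incident power
alpha = A / S = 76.6 / 133.6 = 0.57335


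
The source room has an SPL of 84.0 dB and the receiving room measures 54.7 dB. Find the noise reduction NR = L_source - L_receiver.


NR = L_source - L_receiver (difference between source and receiving room levels)
NR = 84.0 - 54.7 = 29.3 dB


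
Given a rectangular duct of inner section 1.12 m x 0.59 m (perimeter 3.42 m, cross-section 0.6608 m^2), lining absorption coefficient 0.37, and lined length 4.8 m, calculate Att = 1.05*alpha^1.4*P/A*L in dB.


alpha^1.4 = 0.37^1.4 = 0.248589
Attenuation rate = 1.05 * alpha^1.4 * P / A
= 1.05 * 0.248589 * 3.42 / 0.6608 = 1.35091 dB/m
Total Att = 1.35091 * 4.8 = 6.4844 dB


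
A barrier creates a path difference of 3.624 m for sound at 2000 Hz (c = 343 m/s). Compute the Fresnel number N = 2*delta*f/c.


N = 2*delta*f/c = 2*delta/lambda, where lambda = c/f
lambda = 343 / 2000 = 0.1715 m
N = 2 * 3.624 / 0.1715 = 42.262


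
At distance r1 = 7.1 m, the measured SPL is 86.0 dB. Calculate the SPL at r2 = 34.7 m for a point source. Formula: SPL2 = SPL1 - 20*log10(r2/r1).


r2/r1 = 34.7/7.1 = 4.88732
Correction = 20*log10(4.88732) = 13.7814 dB
SPL2 = 86.0 - 13.7814 = 72.219 dB


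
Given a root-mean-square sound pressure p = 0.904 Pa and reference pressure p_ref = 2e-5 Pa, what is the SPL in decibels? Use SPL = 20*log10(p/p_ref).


p / p_ref = 0.904 / 2e-5 = 45200
SPL = 20 * log10(45200) = 93.103 dB


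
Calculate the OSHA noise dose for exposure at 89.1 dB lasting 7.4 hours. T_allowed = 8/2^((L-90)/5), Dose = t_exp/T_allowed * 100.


T_allowed = 8 / 2^((89.1 - 90)/5) = 9.06307 hr
Dose = 7.4 / 9.06307 * 100 = 81.65 %


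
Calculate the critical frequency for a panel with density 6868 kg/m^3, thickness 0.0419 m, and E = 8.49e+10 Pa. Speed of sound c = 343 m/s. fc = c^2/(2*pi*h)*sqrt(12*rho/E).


12*rho/E = 12*6868/8.49e+10 = 9.70742e-07
sqrt(12*rho/E) = sqrt(9.70742e-07) = 0.000985262
c^2/(2*pi*h) = 343^2/(2*pi*0.0419) = 446884
fc = 446884 * 0.000985262 = 440.3 Hz


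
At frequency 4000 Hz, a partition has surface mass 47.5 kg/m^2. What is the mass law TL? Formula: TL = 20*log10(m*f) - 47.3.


m * f = 47.5 * 4000 = 190000
20*log10(190000) = 105.575 dB
TL = 105.575 - 47.3 = 58.275 dB


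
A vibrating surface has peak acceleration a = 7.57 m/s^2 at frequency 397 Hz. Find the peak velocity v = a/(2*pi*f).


omega = 2*pi*f = 2*pi*397 = 2494.42 rad/s
v = a / omega = 7.57 / 2494.42 = 0.0030348 m/s


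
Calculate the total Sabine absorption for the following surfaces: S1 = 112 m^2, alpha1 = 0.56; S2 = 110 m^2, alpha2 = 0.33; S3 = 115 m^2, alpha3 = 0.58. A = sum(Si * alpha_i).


112 * 0.56 = 62.72
110 * 0.33 = 36.3
115 * 0.58 = 66.7
A_total = 62.72 + 36.3 + 66.7 = 165.72 m^2


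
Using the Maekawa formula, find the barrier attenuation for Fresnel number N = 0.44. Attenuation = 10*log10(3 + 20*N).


3 + 20*N = 3 + 20*0.44 = 11.8
Att = 10*log10(11.8) = 10.719 dB


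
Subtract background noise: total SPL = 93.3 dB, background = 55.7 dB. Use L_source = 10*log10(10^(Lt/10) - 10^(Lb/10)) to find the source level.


10^(93.3/10) = 2.13796e+09
10^(55.7/10) = 371535
Difference = 2.13796e+09 - 371535 = 2.13759e+09
L_source = 10*log10(2.13759e+09) = 93.299 dB


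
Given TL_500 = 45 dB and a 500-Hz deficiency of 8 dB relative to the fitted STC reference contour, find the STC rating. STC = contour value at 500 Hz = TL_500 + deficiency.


By ASTM E413, STC = value of the fitted reference contour at 500 Hz.
Contour value at 500 Hz = TL_500 + deficiency = 45 + 8 = 53
STC = 53


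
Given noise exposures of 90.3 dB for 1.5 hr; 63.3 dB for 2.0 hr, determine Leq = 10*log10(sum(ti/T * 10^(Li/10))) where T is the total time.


T_total = 1.5 + 2.0 = 3.5 hr
(1.5/3.5) * 10^(90.3/10) = 4.59223e+08
(2.0/3.5) * 10^(63.3/10) = 1.22169e+06
Sum = 4.59223e+08 + 1.22169e+06 = 4.60445e+08
Leq = 10*log10(4.60445e+08) = 86.632 dB


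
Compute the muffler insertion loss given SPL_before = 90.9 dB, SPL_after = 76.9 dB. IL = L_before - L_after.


Insertion loss = SPL without muffler - SPL with muffler
IL = 90.9 - 76.9 = 14 dB


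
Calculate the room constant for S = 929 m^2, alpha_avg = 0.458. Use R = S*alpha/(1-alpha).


R = 929 * 0.458 / (1 - 0.458) = 785.02 m^2


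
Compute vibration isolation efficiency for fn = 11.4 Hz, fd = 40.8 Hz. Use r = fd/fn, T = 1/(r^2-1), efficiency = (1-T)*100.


r = 40.8 / 11.4 = 3.57895
r^2 - 1 = 3.57895^2 - 1 = 11.8089
T = 1/11.8089 = 0.0846819
Efficiency = (1 - 0.0846819)*100 = 91.532 %


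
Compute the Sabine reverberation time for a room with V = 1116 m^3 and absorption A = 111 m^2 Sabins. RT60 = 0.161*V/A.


RT60 = 0.161 * 1116 / 111 = 1.6187 s


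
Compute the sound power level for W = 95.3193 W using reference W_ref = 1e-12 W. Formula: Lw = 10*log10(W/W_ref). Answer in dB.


W / W_ref = 95.3193 / 1e-12 = 9.53193e+13
Lw = 10 * log10(9.53193e+13) = 139.79 dB


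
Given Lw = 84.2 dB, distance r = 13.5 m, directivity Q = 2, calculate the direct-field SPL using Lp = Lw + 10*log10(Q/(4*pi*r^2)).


4*pi*r^2 = 4*pi*13.5^2 = 2290.22 m^2
Q / (4*pi*r^2) = 2 / 2290.22 = 0.000873279
Lp = 84.2 + 10*log10(0.000873279) = 53.612 dB


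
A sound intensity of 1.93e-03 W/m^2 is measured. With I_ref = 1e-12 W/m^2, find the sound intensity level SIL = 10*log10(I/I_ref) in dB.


I / I_ref = 1.93e-03 / 1e-12 = 1.93e+09
SIL = 10 * log10(1.93e+09) = 92.856 dB


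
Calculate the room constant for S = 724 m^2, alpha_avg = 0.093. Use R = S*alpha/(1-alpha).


R = 724 * 0.093 / (1 - 0.093) = 74.236 m^2


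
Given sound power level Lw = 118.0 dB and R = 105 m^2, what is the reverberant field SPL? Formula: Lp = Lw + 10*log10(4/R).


4/R = 4/105 = 0.0380952
Lp = 118.0 + 10*log10(0.0380952) = 103.81 dB


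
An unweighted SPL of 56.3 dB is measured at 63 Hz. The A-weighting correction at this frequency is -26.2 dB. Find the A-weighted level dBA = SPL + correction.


A-weighting table: 63 Hz -> -26.2 dB correction
SPL_A = SPL + correction = 56.3 + (-26.2) = 30.1 dBA


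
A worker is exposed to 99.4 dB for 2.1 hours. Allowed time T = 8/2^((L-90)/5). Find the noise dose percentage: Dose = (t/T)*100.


T_allowed = 8 / 2^((99.4 - 90)/5) = 2.17347 hr
Dose = 2.1 / 2.17347 * 100 = 96.62 %


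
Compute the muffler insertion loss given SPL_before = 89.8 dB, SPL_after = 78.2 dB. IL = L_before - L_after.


Insertion loss = SPL without muffler - SPL with muffler
IL = 89.8 - 78.2 = 11.6 dB


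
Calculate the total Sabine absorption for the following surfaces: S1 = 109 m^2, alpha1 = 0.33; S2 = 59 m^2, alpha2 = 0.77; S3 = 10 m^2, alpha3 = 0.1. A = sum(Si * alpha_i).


109 * 0.33 = 35.97
59 * 0.77 = 45.43
10 * 0.1 = 1
A_total = 35.97 + 45.43 + 1 = 82.4 m^2


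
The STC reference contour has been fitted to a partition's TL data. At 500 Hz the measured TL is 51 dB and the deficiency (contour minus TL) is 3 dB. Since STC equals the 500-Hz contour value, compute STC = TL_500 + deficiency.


By ASTM E413, STC = value of the fitted reference contour at 500 Hz.
Contour value at 500 Hz = TL_500 + deficiency = 51 + 3 = 54
STC = 54


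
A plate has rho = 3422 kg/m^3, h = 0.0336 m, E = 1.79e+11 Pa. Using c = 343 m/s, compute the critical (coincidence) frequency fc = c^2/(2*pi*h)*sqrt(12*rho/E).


12*rho/E = 12*3422/1.79e+11 = 2.29408e-07
sqrt(12*rho/E) = sqrt(2.29408e-07) = 0.000478966
c^2/(2*pi*h) = 343^2/(2*pi*0.0336) = 557274
fc = 557274 * 0.000478966 = 266.92 Hz


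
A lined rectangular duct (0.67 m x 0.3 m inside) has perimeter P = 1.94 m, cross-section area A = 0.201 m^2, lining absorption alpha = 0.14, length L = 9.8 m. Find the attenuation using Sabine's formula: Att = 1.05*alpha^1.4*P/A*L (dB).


alpha^1.4 = 0.14^1.4 = 0.0637645
Attenuation rate = 1.05 * alpha^1.4 * P / A
= 1.05 * 0.0637645 * 1.94 / 0.201 = 0.64621 dB/m
Total Att = 0.64621 * 9.8 = 6.3329 dB


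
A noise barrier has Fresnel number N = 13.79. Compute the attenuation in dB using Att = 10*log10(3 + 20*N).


3 + 20*N = 3 + 20*13.79 = 278.8
Att = 10*log10(278.8) = 24.453 dB


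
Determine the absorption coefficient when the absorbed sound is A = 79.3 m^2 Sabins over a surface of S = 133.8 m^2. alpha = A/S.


Absorption coefficient = absorbed power / incident power
alpha = A / S = 79.3 / 133.8 = 0.59268


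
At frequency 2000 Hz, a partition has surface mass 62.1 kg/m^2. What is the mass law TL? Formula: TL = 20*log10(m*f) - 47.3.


m * f = 62.1 * 2000 = 124200
20*log10(124200) = 101.882 dB
TL = 101.882 - 47.3 = 54.582 dB


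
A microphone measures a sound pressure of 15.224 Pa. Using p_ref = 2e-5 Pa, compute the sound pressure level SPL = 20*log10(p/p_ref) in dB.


p / p_ref = 15.224 / 2e-5 = 761200
SPL = 20 * log10(761200) = 117.63 dB


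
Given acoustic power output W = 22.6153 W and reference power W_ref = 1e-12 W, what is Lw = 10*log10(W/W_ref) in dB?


W / W_ref = 22.6153 / 1e-12 = 2.26153e+13
Lw = 10 * log10(2.26153e+13) = 133.54 dB


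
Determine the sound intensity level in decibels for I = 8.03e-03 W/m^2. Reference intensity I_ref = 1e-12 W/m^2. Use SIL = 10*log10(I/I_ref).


I / I_ref = 8.03e-03 / 1e-12 = 8.03e+09
SIL = 10 * log10(8.03e+09) = 99.047 dB


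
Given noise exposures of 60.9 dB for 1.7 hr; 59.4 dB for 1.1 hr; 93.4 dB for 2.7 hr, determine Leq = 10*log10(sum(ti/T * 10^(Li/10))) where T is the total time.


T_total = 1.7 + 1.1 + 2.7 = 5.5 hr
(1.7/5.5) * 10^(60.9/10) = 380265
(1.1/5.5) * 10^(59.4/10) = 174193
(2.7/5.5) * 10^(93.4/10) = 1.07399e+09
Sum = 380265 + 174193 + 1.07399e+09 = 1.07454e+09
Leq = 10*log10(1.07454e+09) = 90.312 dB


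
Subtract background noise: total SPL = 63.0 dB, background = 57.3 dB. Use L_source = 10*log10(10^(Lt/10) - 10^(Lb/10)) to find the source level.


10^(63.0/10) = 1.99526e+06
10^(57.3/10) = 537032
Difference = 1.99526e+06 - 537032 = 1.45823e+06
L_source = 10*log10(1.45823e+06) = 61.638 dB


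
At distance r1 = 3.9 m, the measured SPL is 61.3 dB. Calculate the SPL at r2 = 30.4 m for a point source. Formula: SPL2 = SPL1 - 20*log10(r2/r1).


r2/r1 = 30.4/3.9 = 7.79487
Correction = 20*log10(7.79487) = 17.8362 dB
SPL2 = 61.3 - 17.8362 = 43.464 dB


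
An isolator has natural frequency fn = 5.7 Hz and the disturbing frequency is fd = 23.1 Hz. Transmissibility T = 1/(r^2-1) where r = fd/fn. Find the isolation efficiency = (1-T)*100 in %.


r = 23.1 / 5.7 = 4.05263
r^2 - 1 = 4.05263^2 - 1 = 15.4238
T = 1/15.4238 = 0.0648349
Efficiency = (1 - 0.0648349)*100 = 93.517 %


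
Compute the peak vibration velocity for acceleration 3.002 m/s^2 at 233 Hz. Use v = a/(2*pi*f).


omega = 2*pi*f = 2*pi*233 = 1463.98 rad/s
v = a / omega = 3.002 / 1463.98 = 0.0020506 m/s


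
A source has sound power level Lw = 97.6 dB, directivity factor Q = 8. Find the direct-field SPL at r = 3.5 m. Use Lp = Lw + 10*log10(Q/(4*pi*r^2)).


4*pi*r^2 = 4*pi*3.5^2 = 153.938 m^2
Q / (4*pi*r^2) = 8 / 153.938 = 0.051969
Lp = 97.6 + 10*log10(0.051969) = 84.757 dB


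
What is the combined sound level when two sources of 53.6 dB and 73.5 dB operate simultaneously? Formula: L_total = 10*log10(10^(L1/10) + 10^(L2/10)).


10^(53.6/10) = 229087
10^(73.5/10) = 2.23872e+07
Sum = 229087 + 2.23872e+07 = 2.26163e+07
L_total = 10*log10(2.26163e+07) = 73.544 dB


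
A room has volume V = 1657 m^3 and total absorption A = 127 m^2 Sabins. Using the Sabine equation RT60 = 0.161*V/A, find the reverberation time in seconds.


RT60 = 0.161 * 1657 / 127 = 2.1006 s


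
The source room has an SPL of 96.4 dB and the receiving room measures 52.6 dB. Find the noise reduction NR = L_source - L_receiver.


NR = L_source - L_receiver (difference between source and receiving room levels)
NR = 96.4 - 52.6 = 43.8 dB


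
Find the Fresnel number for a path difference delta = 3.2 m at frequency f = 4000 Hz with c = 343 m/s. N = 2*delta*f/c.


N = 2*delta*f/c = 2*delta/lambda, where lambda = c/f
lambda = 343 / 4000 = 0.08575 m
N = 2 * 3.2 / 0.08575 = 74.636


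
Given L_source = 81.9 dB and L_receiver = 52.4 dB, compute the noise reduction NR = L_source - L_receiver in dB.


NR = L_source - L_receiver (difference between source and receiving room levels)
NR = 81.9 - 52.4 = 29.5 dB


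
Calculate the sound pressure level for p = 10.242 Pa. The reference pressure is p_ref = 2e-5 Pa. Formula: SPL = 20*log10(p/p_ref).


p / p_ref = 10.242 / 2e-5 = 512100
SPL = 20 * log10(512100) = 114.19 dB


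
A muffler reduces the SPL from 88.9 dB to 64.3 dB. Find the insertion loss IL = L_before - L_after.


Insertion loss = SPL without muffler - SPL with muffler
IL = 88.9 - 64.3 = 24.6 dB


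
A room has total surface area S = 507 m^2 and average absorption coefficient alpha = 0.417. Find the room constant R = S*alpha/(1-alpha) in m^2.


R = 507 * 0.417 / (1 - 0.417) = 362.64 m^2


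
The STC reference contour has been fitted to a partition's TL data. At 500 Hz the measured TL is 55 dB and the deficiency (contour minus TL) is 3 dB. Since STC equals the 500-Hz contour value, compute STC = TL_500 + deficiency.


By ASTM E413, STC = value of the fitted reference contour at 500 Hz.
Contour value at 500 Hz = TL_500 + deficiency = 55 + 3 = 58
STC = 58


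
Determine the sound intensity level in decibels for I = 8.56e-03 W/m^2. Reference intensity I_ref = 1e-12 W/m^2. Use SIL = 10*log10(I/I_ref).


I / I_ref = 8.56e-03 / 1e-12 = 8.56e+09
SIL = 10 * log10(8.56e+09) = 99.325 dB


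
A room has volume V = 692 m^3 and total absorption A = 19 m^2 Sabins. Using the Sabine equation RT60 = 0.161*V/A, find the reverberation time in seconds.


RT60 = 0.161 * 692 / 19 = 5.8638 s


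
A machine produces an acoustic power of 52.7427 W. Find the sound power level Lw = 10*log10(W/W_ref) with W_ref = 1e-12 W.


W / W_ref = 52.7427 / 1e-12 = 5.27427e+13
Lw = 10 * log10(5.27427e+13) = 137.22 dB


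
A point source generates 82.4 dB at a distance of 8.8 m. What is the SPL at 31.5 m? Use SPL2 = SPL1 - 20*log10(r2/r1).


r2/r1 = 31.5/8.8 = 3.57955
Correction = 20*log10(3.57955) = 11.0766 dB
SPL2 = 82.4 - 11.0766 = 71.323 dB


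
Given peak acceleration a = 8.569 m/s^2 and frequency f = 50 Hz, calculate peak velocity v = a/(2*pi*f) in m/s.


omega = 2*pi*f = 2*pi*50 = 314.159 rad/s
v = a / omega = 8.569 / 314.159 = 0.027276 m/s


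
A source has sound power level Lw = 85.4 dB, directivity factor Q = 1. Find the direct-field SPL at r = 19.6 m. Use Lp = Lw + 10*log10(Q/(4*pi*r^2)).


4*pi*r^2 = 4*pi*19.6^2 = 4827.5 m^2
Q / (4*pi*r^2) = 1 / 4827.5 = 0.000207147
Lp = 85.4 + 10*log10(0.000207147) = 48.563 dB


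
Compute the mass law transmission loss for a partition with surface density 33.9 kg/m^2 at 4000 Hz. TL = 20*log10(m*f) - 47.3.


m * f = 33.9 * 4000 = 135600
20*log10(135600) = 102.645 dB
TL = 102.645 - 47.3 = 55.345 dB


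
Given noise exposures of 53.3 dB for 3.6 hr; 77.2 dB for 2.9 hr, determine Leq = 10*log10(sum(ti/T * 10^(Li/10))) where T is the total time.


T_total = 3.6 + 2.9 = 6.5 hr
(3.6/6.5) * 10^(53.3/10) = 118410
(2.9/6.5) * 10^(77.2/10) = 2.34145e+07
Sum = 118410 + 2.34145e+07 = 2.35329e+07
Leq = 10*log10(2.35329e+07) = 73.717 dB


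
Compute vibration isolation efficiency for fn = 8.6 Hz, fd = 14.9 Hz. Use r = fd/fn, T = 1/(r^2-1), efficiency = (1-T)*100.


r = 14.9 / 8.6 = 1.73256
r^2 - 1 = 1.73256^2 - 1 = 2.00176
T = 1/2.00176 = 0.49956
Efficiency = (1 - 0.49956)*100 = 50.044 %


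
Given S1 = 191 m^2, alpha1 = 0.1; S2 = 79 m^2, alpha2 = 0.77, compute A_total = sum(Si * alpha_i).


191 * 0.1 = 19.1
79 * 0.77 = 60.83
A_total = 19.1 + 60.83 = 79.93 m^2


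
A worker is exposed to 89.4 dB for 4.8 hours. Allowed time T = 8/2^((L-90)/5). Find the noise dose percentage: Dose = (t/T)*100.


T_allowed = 8 / 2^((89.4 - 90)/5) = 8.69388 hr
Dose = 4.8 / 8.69388 * 100 = 55.211 %


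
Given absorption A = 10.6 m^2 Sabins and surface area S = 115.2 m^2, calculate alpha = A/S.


Absorption coefficient = absorbed power / incident power
alpha = A / S = 10.6 / 115.2 = 0.092014


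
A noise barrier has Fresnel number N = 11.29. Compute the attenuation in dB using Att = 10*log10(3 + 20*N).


3 + 20*N = 3 + 20*11.29 = 228.8
Att = 10*log10(228.8) = 23.595 dB


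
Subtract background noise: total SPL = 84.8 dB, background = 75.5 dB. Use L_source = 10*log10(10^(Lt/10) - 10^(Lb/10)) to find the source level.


10^(84.8/10) = 3.01995e+08
10^(75.5/10) = 3.54813e+07
Difference = 3.01995e+08 - 3.54813e+07 = 2.66514e+08
L_source = 10*log10(2.66514e+08) = 84.257 dB


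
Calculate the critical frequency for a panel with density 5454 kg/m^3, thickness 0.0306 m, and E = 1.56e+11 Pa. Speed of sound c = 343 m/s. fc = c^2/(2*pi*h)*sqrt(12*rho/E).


12*rho/E = 12*5454/1.56e+11 = 4.19538e-07
sqrt(12*rho/E) = sqrt(4.19538e-07) = 0.000647718
c^2/(2*pi*h) = 343^2/(2*pi*0.0306) = 611909
fc = 611909 * 0.000647718 = 396.34 Hz


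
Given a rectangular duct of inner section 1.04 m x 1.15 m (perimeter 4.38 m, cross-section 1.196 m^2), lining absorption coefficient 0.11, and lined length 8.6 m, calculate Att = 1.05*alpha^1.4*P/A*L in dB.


alpha^1.4 = 0.11^1.4 = 0.0454935
Attenuation rate = 1.05 * alpha^1.4 * P / A
= 1.05 * 0.0454935 * 4.38 / 1.196 = 0.174937 dB/m
Total Att = 0.174937 * 8.6 = 1.5045 dB


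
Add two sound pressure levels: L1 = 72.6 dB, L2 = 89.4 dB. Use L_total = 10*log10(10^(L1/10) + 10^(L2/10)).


10^(72.6/10) = 1.8197e+07
10^(89.4/10) = 8.70964e+08
Sum = 1.8197e+07 + 8.70964e+08 = 8.89161e+08
L_total = 10*log10(8.89161e+08) = 89.49 dB


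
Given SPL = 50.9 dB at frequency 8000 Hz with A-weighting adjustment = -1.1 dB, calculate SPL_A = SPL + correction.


A-weighting table: 8000 Hz -> -1.1 dB correction
SPL_A = SPL + correction = 50.9 + (-1.1) = 49.8 dBA


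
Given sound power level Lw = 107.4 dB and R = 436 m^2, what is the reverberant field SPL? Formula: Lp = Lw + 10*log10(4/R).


4/R = 4/436 = 0.00917431
Lp = 107.4 + 10*log10(0.00917431) = 87.026 dB


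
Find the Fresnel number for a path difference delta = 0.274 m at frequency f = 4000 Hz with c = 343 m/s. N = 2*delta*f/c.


N = 2*delta*f/c = 2*delta/lambda, where lambda = c/f
lambda = 343 / 4000 = 0.08575 m
N = 2 * 0.274 / 0.08575 = 6.3907


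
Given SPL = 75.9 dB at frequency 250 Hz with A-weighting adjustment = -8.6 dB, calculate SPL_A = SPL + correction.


A-weighting table: 250 Hz -> -8.6 dB correction
SPL_A = SPL + correction = 75.9 + (-8.6) = 67.3 dBA


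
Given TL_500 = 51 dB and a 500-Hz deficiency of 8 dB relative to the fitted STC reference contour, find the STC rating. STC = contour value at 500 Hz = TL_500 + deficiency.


By ASTM E413, STC = value of the fitted reference contour at 500 Hz.
Contour value at 500 Hz = TL_500 + deficiency = 51 + 8 = 59
STC = 59


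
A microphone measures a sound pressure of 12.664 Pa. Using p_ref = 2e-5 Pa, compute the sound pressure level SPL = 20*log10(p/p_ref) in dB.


p / p_ref = 12.664 / 2e-5 = 633200
SPL = 20 * log10(633200) = 116.03 dB


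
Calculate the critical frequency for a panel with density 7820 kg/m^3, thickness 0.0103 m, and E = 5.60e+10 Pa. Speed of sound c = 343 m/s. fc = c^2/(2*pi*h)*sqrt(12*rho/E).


12*rho/E = 12*7820/5.60e+10 = 1.67571e-06
sqrt(12*rho/E) = sqrt(1.67571e-06) = 0.00129449
c^2/(2*pi*h) = 343^2/(2*pi*0.0103) = 1.8179e+06
fc = 1.8179e+06 * 0.00129449 = 2353.3 Hz


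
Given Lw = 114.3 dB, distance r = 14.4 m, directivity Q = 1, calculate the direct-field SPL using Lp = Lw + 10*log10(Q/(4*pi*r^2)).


4*pi*r^2 = 4*pi*14.4^2 = 2605.76 m^2
Q / (4*pi*r^2) = 1 / 2605.76 = 0.000383765
Lp = 114.3 + 10*log10(0.000383765) = 80.141 dB


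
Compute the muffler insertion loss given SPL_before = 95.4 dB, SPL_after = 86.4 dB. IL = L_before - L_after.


Insertion loss = SPL without muffler - SPL with muffler
IL = 95.4 - 86.4 = 9 dB


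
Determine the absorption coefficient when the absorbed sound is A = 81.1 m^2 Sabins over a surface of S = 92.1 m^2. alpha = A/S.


Absorption coefficient = absorbed power / incident power
alpha = A / S = 81.1 / 92.1 = 0.88056


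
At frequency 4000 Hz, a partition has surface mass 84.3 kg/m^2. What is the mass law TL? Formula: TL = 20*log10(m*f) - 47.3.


m * f = 84.3 * 4000 = 337200
20*log10(337200) = 110.558 dB
TL = 110.558 - 47.3 = 63.258 dB


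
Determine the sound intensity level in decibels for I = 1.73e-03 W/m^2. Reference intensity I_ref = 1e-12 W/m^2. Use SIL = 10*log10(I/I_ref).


I / I_ref = 1.73e-03 / 1e-12 = 1.73e+09
SIL = 10 * log10(1.73e+09) = 92.38 dB


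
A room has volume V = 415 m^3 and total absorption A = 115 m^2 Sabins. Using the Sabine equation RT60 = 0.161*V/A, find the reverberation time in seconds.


RT60 = 0.161 * 415 / 115 = 0.581 s


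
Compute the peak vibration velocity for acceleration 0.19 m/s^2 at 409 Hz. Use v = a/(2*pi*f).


omega = 2*pi*f = 2*pi*409 = 2569.82 rad/s
v = a / omega = 0.19 / 2569.82 = 7.3935e-05 m/s


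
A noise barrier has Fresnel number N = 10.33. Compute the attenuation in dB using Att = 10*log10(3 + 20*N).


3 + 20*N = 3 + 20*10.33 = 209.6
Att = 10*log10(209.6) = 23.214 dB


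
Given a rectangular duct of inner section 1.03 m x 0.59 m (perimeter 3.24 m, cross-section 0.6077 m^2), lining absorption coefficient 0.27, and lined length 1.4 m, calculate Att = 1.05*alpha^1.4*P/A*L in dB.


alpha^1.4 = 0.27^1.4 = 0.159922
Attenuation rate = 1.05 * alpha^1.4 * P / A
= 1.05 * 0.159922 * 3.24 / 0.6077 = 0.895268 dB/m
Total Att = 0.895268 * 1.4 = 1.2534 dB


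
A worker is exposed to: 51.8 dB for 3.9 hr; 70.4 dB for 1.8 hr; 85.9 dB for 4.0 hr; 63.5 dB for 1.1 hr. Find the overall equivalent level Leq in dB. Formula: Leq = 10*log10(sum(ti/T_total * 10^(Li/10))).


T_total = 3.9 + 1.8 + 4.0 + 1.1 = 10.8 hr
(3.9/10.8) * 10^(51.8/10) = 54656.4
(1.8/10.8) * 10^(70.4/10) = 1.82746e+06
(4.0/10.8) * 10^(85.9/10) = 1.44091e+08
(1.1/10.8) * 10^(63.5/10) = 228018
Sum = 54656.4 + 1.82746e+06 + 1.44091e+08 + 228018 = 1.46201e+08
Leq = 10*log10(1.46201e+08) = 81.65 dB


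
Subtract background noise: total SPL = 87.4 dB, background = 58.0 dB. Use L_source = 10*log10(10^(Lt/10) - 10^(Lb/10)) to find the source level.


10^(87.4/10) = 5.49541e+08
10^(58.0/10) = 630957
Difference = 5.49541e+08 - 630957 = 5.4891e+08
L_source = 10*log10(5.4891e+08) = 87.395 dB


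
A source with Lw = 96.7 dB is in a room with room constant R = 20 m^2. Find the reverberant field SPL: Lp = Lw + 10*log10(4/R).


4/R = 4/20 = 0.2
Lp = 96.7 + 10*log10(0.2) = 89.71 dB


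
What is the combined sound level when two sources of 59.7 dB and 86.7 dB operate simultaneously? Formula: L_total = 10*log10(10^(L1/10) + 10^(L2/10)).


10^(59.7/10) = 933254
10^(86.7/10) = 4.67735e+08
Sum = 933254 + 4.67735e+08 = 4.68668e+08
L_total = 10*log10(4.68668e+08) = 86.709 dB


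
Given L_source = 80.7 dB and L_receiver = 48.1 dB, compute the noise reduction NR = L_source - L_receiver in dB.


NR = L_source - L_receiver (difference between source and receiving room levels)
NR = 80.7 - 48.1 = 32.6 dB


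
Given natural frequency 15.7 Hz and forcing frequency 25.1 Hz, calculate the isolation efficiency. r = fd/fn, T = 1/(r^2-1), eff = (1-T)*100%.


r = 25.1 / 15.7 = 1.59873
r^2 - 1 = 1.59873^2 - 1 = 1.55594
T = 1/1.55594 = 0.642698
Efficiency = (1 - 0.642698)*100 = 35.73 %


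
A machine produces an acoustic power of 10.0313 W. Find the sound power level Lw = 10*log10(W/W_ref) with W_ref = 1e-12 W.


W / W_ref = 10.0313 / 1e-12 = 1.00313e+13
Lw = 10 * log10(1.00313e+13) = 130.01 dB


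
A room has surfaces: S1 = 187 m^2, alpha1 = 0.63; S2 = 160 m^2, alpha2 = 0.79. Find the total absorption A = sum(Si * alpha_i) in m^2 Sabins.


187 * 0.63 = 117.81
160 * 0.79 = 126.4
A_total = 117.81 + 126.4 = 244.21 m^2


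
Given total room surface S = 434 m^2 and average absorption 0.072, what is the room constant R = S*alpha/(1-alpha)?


R = 434 * 0.072 / (1 - 0.072) = 33.672 m^2


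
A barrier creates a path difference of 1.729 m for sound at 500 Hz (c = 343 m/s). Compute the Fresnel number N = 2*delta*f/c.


N = 2*delta*f/c = 2*delta/lambda, where lambda = c/f
lambda = 343 / 500 = 0.686 m
N = 2 * 1.729 / 0.686 = 5.0408


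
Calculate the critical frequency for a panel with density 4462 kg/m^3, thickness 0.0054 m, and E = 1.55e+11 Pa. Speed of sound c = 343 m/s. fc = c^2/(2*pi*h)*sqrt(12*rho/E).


12*rho/E = 12*4462/1.55e+11 = 3.45445e-07
sqrt(12*rho/E) = sqrt(3.45445e-07) = 0.000587746
c^2/(2*pi*h) = 343^2/(2*pi*0.0054) = 3.46749e+06
fc = 3.46749e+06 * 0.000587746 = 2038 Hz


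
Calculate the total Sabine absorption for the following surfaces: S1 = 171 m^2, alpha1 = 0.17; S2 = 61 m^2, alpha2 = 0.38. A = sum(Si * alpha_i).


171 * 0.17 = 29.07
61 * 0.38 = 23.18
A_total = 29.07 + 23.18 = 52.25 m^2


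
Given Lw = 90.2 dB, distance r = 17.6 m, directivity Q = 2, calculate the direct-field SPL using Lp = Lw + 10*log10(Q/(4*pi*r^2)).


4*pi*r^2 = 4*pi*17.6^2 = 3892.56 m^2
Q / (4*pi*r^2) = 2 / 3892.56 = 0.000513801
Lp = 90.2 + 10*log10(0.000513801) = 57.308 dB


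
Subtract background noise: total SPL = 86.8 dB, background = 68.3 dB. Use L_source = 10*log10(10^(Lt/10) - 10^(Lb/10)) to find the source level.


10^(86.8/10) = 4.7863e+08
10^(68.3/10) = 6.76083e+06
Difference = 4.7863e+08 - 6.76083e+06 = 4.71869e+08
L_source = 10*log10(4.71869e+08) = 86.738 dB


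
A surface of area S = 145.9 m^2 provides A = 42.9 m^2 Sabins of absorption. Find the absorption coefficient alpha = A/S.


Absorption coefficient = absorbed power / incident power
alpha = A / S = 42.9 / 145.9 = 0.29404


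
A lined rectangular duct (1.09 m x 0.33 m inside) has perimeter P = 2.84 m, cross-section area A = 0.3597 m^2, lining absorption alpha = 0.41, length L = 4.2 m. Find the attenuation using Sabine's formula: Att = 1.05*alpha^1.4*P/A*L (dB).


alpha^1.4 = 0.41^1.4 = 0.28701
Attenuation rate = 1.05 * alpha^1.4 * P / A
= 1.05 * 0.28701 * 2.84 / 0.3597 = 2.37938 dB/m
Total Att = 2.37938 * 4.2 = 9.9934 dB


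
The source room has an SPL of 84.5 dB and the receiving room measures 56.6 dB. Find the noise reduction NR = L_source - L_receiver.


NR = L_source - L_receiver (difference between source and receiving room levels)
NR = 84.5 - 56.6 = 27.9 dB


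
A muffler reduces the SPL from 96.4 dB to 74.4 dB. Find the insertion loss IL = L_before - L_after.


Insertion loss = SPL without muffler - SPL with muffler
IL = 96.4 - 74.4 = 22 dB
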